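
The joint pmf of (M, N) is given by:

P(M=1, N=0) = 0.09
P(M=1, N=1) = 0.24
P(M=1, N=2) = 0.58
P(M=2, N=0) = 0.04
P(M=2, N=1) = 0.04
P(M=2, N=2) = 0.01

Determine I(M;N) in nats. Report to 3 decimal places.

Marginals: p(M) = (0.9100, 0.0900), p(N) = (0.1300, 0.2800, 0.5900).
I(M;N) = H(M) + H(N) − H(M,N).
H(M) = 0.3025, H(N) = 0.9330, H(M,N) = 1.1787.
I(M;N) = 0.3025 + 0.9330 − 1.1787 = 0.057 nats.

0.057 nats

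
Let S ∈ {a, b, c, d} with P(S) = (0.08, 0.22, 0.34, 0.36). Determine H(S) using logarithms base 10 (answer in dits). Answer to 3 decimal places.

H(S) = −Σ p·log₁₀ p.
  −(0.08)·log₁₀(0.08) = 0.0878
  −(0.22)·log₁₀(0.22) = 0.1447
  −(0.34)·log₁₀(0.34) = 0.1593
  −(0.36)·log₁₀(0.36) = 0.1597
Sum: 0.0878 + 0.1447 + 0.1593 + 0.1597 = 0.551 dits.

0.551 dits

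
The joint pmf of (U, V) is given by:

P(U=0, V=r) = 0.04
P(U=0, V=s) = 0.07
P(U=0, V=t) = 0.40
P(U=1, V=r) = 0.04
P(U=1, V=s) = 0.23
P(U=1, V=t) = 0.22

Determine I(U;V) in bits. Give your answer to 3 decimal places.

0.103 bits

Marginals: p(U) = (0.5100, 0.4900), p(V) = (0.0800, 0.3000, 0.6200).
I(U;V) = H(U) + H(V) − H(U,V).
H(U) = 0.9997, H(V) = 1.2402, H(U,V) = 2.1371.
I(U;V) = 0.9997 + 1.2402 − 2.1371 = 0.103 bits.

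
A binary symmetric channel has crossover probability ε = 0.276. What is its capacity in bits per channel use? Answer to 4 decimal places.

0.1501 bits

Binary symmetric channel: C = 1 − h₂(ε) where h₂ is the binary entropy function.
h₂(0.276) = −0.276·log₂0.276 − 0.724·log₂0.724 = 0.8499.
C = 1 − 0.8499 = 0.1501 bits per channel use.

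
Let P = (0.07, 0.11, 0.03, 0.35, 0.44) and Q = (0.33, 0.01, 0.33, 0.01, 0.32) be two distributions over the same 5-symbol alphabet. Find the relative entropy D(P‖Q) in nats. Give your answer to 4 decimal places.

1.4678 nats

D(P‖Q) = Σ p·ln(p/q).
  0.07·ln(0.07/0.33) = -0.10854
  0.11·ln(0.11/0.01) = 0.26377
  0.03·ln(0.03/0.33) = -0.07194
  0.35·ln(0.35/0.01) = 1.24437
  0.44·ln(0.44/0.32) = 0.14012
D(P‖Q) = 1.4678 nats.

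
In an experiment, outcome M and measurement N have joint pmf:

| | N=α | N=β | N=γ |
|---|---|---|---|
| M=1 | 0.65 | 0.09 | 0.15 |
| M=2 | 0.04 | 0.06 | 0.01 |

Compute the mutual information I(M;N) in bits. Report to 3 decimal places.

Marginals: p(M) = (0.8900, 0.1100), p(N) = (0.6900, 0.1500, 0.1600).
I(M;N) = Σ p(x,y)·log₂[p(x,y)/(p(x)p(y))].
  (1,α): 0.65·log₂(1.0585) = 0.0533
  (1,β): 0.09·log₂(0.6742) = -0.0512
  (1,γ): 0.15·log₂(1.0534) = 0.0113
  (2,α): 0.04·log₂(0.5270) = -0.0370
  (2,β): 0.06·log₂(3.6364) = 0.1117
  (2,γ): 0.01·log₂(0.5682) = -0.0082
Sum = 0.080 bits.

0.080 bits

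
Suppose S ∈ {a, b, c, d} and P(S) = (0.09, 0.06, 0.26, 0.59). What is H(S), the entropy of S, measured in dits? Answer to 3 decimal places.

H(S) = −Σ p·log₁₀ p.
  −(0.09)·log₁₀(0.09) = 0.0941
  −(0.06)·log₁₀(0.06) = 0.0733
  −(0.26)·log₁₀(0.26) = 0.1521
  −(0.59)·log₁₀(0.59) = 0.1352
Sum: 0.0941 + 0.0733 + 0.1521 + 0.1352 = 0.455 dits.

0.455 dits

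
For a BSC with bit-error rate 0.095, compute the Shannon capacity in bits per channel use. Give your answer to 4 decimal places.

Binary symmetric channel: C = 1 − h₂(ε) where h₂ is the binary entropy function.
h₂(0.095) = −0.095·log₂0.095 − 0.905·log₂0.905 = 0.4529.
C = 1 − 0.4529 = 0.5471 bits per channel use.

0.5471 bits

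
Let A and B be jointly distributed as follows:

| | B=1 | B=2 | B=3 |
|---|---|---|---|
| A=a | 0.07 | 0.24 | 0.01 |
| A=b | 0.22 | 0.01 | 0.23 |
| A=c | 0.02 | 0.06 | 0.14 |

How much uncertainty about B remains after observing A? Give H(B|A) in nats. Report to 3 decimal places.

0.759 nats

Chain rule: H(B|A) = H(A,B) − H(A).
Marginals: p(A) = (0.3200, 0.4600, 0.2200), p(B) = (0.3100, 0.3100, 0.3800).
H(A,B) = 1.8142 nats; H(A) = 1.0549 nats.
H(B|A) = 1.8142 − 1.0549 = 0.759 nats.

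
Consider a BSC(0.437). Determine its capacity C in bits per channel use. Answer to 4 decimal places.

0.0115 bits

Binary symmetric channel: C = 1 − h₂(ε) where h₂ is the binary entropy function.
h₂(0.437) = −0.437·log₂0.437 − 0.563·log₂0.563 = 0.9885.
C = 1 − 0.9885 = 0.0115 bits per channel use.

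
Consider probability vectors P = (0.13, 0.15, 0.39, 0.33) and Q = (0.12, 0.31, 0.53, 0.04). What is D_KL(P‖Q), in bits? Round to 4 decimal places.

D(P‖Q) = Σ p·log₂(p/q).
  0.13·log₂(0.13/0.12) = 0.01501
  0.15·log₂(0.15/0.31) = -0.15710
  0.39·log₂(0.39/0.53) = -0.17258
  0.33·log₂(0.33/0.04) = 1.00465
D(P‖Q) = 0.6900 bits.

0.6900 bits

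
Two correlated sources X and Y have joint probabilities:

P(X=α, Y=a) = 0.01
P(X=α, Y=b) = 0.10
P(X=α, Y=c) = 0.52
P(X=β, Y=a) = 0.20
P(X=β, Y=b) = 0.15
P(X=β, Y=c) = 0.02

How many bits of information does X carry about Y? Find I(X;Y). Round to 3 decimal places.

Marginals: p(X) = (0.6300, 0.3700), p(Y) = (0.2100, 0.2500, 0.5400).
I(X;Y) = H(X) + H(Y) − H(X,Y).
H(X) = 0.9507, H(Y) = 1.4529, H(X,Y) = 1.8770.
I(X;Y) = 0.9507 + 1.4529 − 1.8770 = 0.527 bits.

0.527 bits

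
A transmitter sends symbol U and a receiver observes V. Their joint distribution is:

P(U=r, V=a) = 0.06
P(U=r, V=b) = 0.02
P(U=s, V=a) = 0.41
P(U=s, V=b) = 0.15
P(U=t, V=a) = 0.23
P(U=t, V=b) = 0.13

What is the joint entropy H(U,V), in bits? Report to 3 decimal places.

H(U,V) = −Σ p(x,y)·log₂ p(x,y) over all 6 cells.
  cell (r,a): −0.06·log₂0.06 = 0.2435
  cell (r,b): −0.02·log₂0.02 = 0.1129
  cell (s,a): −0.41·log₂0.41 = 0.5274
  cell (s,b): −0.15·log₂0.15 = 0.4105
  cell (t,a): −0.23·log₂0.23 = 0.4877
  cell (t,b): −0.13·log₂0.13 = 0.3826
Sum = 2.165 bits.

2.165 bits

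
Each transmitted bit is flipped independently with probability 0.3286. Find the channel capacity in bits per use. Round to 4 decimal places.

0.0865 bits

Binary symmetric channel: C = 1 − h₂(ε) where h₂ is the binary entropy function.
h₂(0.3286) = −0.3286·log₂0.3286 − 0.6714·log₂0.6714 = 0.9135.
C = 1 − 0.9135 = 0.0865 bits per channel use.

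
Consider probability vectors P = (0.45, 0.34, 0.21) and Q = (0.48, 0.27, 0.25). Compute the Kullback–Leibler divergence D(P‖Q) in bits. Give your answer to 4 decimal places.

D(P‖Q) = Σ p·log₂(p/q).
  0.45·log₂(0.45/0.48) = -0.04190
  0.34·log₂(0.34/0.27) = 0.11308
  0.21·log₂(0.21/0.25) = -0.05282
D(P‖Q) = 0.0184 bits.

0.0184 bits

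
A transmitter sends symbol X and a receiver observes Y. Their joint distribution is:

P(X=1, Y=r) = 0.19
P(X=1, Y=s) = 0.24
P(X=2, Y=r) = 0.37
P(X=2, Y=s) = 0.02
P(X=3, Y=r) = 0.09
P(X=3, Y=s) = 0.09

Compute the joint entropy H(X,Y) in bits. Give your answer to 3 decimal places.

H(X,Y) = −Σ p(x,y)·log₂ p(x,y) over all 6 cells.
  cell (1,r): −0.19·log₂0.19 = 0.4552
  cell (1,s): −0.24·log₂0.24 = 0.4941
  cell (2,r): −0.37·log₂0.37 = 0.5307
  cell (2,s): −0.02·log₂0.02 = 0.1129
  cell (3,r): −0.09·log₂0.09 = 0.3127
  cell (3,s): −0.09·log₂0.09 = 0.3127
Sum = 2.218 bits.

2.218 bits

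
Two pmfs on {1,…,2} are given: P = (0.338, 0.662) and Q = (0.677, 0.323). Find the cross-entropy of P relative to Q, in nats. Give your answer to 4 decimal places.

0.8800 nats

H(P,Q) = −Σ p·ln q.
  −0.338·ln(0.677) = 0.13185
  −0.662·ln(0.323) = 0.74813
H(P,Q) = 0.8800 nats.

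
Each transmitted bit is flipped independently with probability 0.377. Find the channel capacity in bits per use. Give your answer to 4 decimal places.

0.0441 bits

Binary symmetric channel: C = 1 − h₂(ε) where h₂ is the binary entropy function.
h₂(0.377) = −0.377·log₂0.377 − 0.623·log₂0.623 = 0.9559.
C = 1 − 0.9559 = 0.0441 bits per channel use.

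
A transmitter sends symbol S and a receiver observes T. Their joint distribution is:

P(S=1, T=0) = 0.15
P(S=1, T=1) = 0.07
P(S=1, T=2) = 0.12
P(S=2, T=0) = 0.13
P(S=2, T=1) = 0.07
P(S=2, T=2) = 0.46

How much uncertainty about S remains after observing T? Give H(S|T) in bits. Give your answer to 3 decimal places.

0.846 bits

Chain rule: H(S|T) = H(S,T) − H(T).
Marginals: p(S) = (0.3400, 0.6600), p(T) = (0.2800, 0.1400, 0.5800).
H(S,T) = 2.2127 bits; H(T) = 1.3671 bits.
H(S|T) = 2.2127 − 1.3671 = 0.846 bits.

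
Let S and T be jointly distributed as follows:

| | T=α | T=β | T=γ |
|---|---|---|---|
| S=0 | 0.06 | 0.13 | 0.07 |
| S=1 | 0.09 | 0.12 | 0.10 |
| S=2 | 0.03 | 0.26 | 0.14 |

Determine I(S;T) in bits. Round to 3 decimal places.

0.056 bits

Marginals: p(S) = (0.2600, 0.3100, 0.4300), p(T) = (0.1800, 0.5100, 0.3100).
I(S;T) = H(S) + H(T) − H(S,T).
H(S) = 1.5526, H(T) = 1.4645, H(S,T) = 2.9608.
I(S;T) = 1.5526 + 1.4645 − 2.9608 = 0.056 bits.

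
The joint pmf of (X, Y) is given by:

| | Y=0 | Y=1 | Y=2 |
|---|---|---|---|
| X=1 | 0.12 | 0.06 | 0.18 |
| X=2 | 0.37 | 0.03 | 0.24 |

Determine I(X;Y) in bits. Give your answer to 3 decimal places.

0.053 bits

Marginals: p(X) = (0.3600, 0.6400), p(Y) = (0.4900, 0.0900, 0.4200).
I(X;Y) = Σ p(x,y)·log₂[p(x,y)/(p(x)p(y))].
  (1,0): 0.12·log₂(0.6803) = -0.0667
  (1,1): 0.06·log₂(1.8519) = 0.0533
  (1,2): 0.18·log₂(1.1905) = 0.0453
  (2,0): 0.37·log₂(1.1798) = 0.0883
  (2,1): 0.03·log₂(0.5208) = -0.0282
  (2,2): 0.24·log₂(0.8929) = -0.0392
Sum = 0.053 bits.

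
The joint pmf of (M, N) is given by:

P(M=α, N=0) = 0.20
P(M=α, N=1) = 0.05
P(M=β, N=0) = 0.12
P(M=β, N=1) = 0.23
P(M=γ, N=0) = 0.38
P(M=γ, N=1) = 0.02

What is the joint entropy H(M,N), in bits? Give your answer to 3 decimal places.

2.179 bits

H(M,N) = −Σ p(x,y)·log₂ p(x,y) over all 6 cells.
  cell (α,0): −0.20·log₂0.20 = 0.4644
  cell (α,1): −0.05·log₂0.05 = 0.2161
  cell (β,0): −0.12·log₂0.12 = 0.3671
  cell (β,1): −0.23·log₂0.23 = 0.4877
  cell (γ,0): −0.38·log₂0.38 = 0.5305
  cell (γ,1): −0.02·log₂0.02 = 0.1129
Sum = 2.179 bits.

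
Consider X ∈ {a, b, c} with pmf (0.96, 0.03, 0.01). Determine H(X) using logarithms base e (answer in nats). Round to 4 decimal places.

H(X) = −Σ p·ln p.
  −(0.96)·ln(0.96) = 0.03919
  −(0.03)·ln(0.03) = 0.10520
  −(0.01)·ln(0.01) = 0.04605
Sum: 0.03919 + 0.10520 + 0.04605 = 0.1904 nats.

0.1904 nats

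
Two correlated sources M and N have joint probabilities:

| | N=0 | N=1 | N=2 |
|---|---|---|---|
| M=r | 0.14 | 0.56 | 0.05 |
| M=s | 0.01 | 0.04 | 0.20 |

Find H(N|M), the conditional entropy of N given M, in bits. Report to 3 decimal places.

0.987 bits

Marginals: p(M) = (0.7500, 0.2500), p(N) = (0.1500, 0.6000, 0.2500).
H(N|M) = Σ p(M) · H(N|M=·).
  M=r: p=0.7500, H(N|M=r) = 1.0272
  M=s: p=0.2500, H(N|M=s) = 0.8663
Weighted sum = 0.987 bits.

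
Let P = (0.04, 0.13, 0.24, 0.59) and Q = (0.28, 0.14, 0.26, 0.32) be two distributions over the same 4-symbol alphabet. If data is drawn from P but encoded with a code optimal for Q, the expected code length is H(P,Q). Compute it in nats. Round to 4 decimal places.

1.3021 nats

H(P,Q) = −Σ p·ln q.
  −0.04·ln(0.28) = 0.05092
  −0.13·ln(0.14) = 0.25559
  −0.24·ln(0.26) = 0.32330
  −0.59·ln(0.32) = 0.67227
H(P,Q) = 1.3021 nats.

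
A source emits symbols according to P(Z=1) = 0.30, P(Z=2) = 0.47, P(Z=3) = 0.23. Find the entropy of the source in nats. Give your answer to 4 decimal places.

H(Z) = −Σ p·ln p.
  −(0.30)·ln(0.30) = 0.36119
  −(0.47)·ln(0.47) = 0.35486
  −(0.23)·ln(0.23) = 0.33803
Sum: 0.36119 + 0.35486 + 0.33803 = 1.0541 nats.

1.0541 nats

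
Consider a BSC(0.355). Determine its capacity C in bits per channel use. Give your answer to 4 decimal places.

0.0615 bits

Binary symmetric channel: C = 1 − h₂(ε) where h₂ is the binary entropy function.
h₂(0.355) = −0.355·log₂0.355 − 0.645·log₂0.645 = 0.9385.
C = 1 − 0.9385 = 0.0615 bits per channel use.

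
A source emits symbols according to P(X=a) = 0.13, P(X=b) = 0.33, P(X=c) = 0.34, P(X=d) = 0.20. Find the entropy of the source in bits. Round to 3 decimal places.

H(X) = −Σ p·log₂ p.
  −(0.13)·log₂(0.13) = 0.3826
  −(0.33)·log₂(0.33) = 0.5278
  −(0.34)·log₂(0.34) = 0.5292
  −(0.20)·log₂(0.20) = 0.4644
Sum: 0.3826 + 0.5278 + 0.5292 + 0.4644 = 1.904 bits.

1.904 bits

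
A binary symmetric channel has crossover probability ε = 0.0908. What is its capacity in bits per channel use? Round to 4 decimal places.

Binary symmetric channel: C = 1 − h₂(ε) where h₂ is the binary entropy function.
h₂(0.0908) = −0.0908·log₂0.0908 − 0.9092·log₂0.9092 = 0.4391.
C = 1 − 0.4391 = 0.5609 bits per channel use.

0.5609 bits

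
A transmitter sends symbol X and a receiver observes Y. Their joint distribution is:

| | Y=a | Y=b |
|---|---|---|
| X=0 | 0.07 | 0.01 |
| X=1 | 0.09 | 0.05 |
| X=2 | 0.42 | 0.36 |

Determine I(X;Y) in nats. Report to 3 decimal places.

0.021 nats

Marginals: p(X) = (0.0800, 0.1400, 0.7800), p(Y) = (0.5800, 0.4200).
I(X;Y) = Σ p(x,y)·ln[p(x,y)/(p(x)p(y))].
  (0,a): 0.07·ln(1.5086) = 0.0288
  (0,b): 0.01·ln(0.2976) = -0.0121
  (1,a): 0.09·ln(1.1084) = 0.0093
  (1,b): 0.05·ln(0.8503) = -0.0081
  (2,a): 0.42·ln(0.9284) = -0.0312
  (2,b): 0.36·ln(1.0989) = 0.0340
Sum = 0.021 nats.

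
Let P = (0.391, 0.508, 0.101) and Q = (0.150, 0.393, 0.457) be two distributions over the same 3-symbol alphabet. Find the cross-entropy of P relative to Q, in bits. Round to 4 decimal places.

H(P,Q) = −Σ p·log₂ q.
  −0.391·log₂(0.150) = 1.07015
  −0.508·log₂(0.393) = 0.68448
  −0.101·log₂(0.457) = 0.11410
H(P,Q) = 1.8687 bits.

1.8687 bits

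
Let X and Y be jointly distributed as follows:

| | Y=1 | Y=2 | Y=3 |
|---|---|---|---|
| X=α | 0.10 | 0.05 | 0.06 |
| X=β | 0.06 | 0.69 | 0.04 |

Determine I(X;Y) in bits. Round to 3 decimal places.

0.228 bits

Marginals: p(X) = (0.2100, 0.7900), p(Y) = (0.1600, 0.7400, 0.1000).
I(X;Y) = Σ p(x,y)·log₂[p(x,y)/(p(x)p(y))].
  (α,1): 0.10·log₂(2.9762) = 0.1573
  (α,2): 0.05·log₂(0.3218) = -0.0818
  (α,3): 0.06·log₂(2.8571) = 0.0909
  (β,1): 0.06·log₂(0.4747) = -0.0645
  (β,2): 0.69·log₂(1.1803) = 0.1650
  (β,3): 0.04·log₂(0.5063) = -0.0393
Sum = 0.228 bits.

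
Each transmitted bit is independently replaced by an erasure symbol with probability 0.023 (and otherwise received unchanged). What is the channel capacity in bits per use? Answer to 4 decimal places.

0.9770 bits

Binary erasure channel: capacity C = 1 − ε.
C = 1 − 0.023 = 0.9770 bits per channel use.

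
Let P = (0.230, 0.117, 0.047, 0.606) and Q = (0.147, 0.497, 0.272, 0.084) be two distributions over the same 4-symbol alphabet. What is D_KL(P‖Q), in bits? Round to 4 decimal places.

1.5130 bits

D(P‖Q) = Σ p·log₂(p/q).
  0.230·log₂(0.230/0.147) = 0.14854
  0.117·log₂(0.117/0.497) = -0.24415
  0.047·log₂(0.047/0.272) = -0.11905
  0.606·log₂(0.606/0.084) = 1.72762
D(P‖Q) = 1.5130 bits.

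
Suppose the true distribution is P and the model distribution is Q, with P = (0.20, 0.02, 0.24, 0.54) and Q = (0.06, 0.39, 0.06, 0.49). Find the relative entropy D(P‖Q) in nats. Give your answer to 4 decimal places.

0.5666 nats

D(P‖Q) = Σ p·ln(p/q).
  0.20·ln(0.20/0.06) = 0.24079
  0.02·ln(0.02/0.39) = -0.05941
  0.24·ln(0.24/0.06) = 0.33271
  0.54·ln(0.54/0.49) = 0.05247
D(P‖Q) = 0.5666 nats.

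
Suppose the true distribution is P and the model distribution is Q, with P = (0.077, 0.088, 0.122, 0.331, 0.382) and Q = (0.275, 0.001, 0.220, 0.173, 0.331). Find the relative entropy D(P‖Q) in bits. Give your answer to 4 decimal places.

D(P‖Q) = Σ p·log₂(p/q).
  0.077·log₂(0.077/0.275) = -0.14141
  0.088·log₂(0.088/0.001) = 0.56843
  0.122·log₂(0.122/0.220) = -0.10378
  0.331·log₂(0.331/0.173) = 0.30984
  0.382·log₂(0.382/0.331) = 0.07898
D(P‖Q) = 0.7121 bits.

0.7121 bits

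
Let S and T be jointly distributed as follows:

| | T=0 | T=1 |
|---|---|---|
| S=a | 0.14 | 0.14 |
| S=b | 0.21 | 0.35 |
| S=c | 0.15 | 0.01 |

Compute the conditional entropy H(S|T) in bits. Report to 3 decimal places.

1.274 bits

Chain rule: H(S|T) = H(S,T) − H(T).
Marginals: p(S) = (0.2800, 0.5600, 0.1600), p(T) = (0.5000, 0.5000).
H(S,T) = 2.2741 bits; H(T) = 1.0000 bits.
H(S|T) = 2.2741 − 1.0000 = 1.274 bits.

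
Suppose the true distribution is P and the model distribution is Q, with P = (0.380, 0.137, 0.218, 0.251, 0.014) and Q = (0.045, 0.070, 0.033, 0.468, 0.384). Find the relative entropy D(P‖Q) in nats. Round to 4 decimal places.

D(P‖Q) = Σ p·ln(p/q).
  0.380·ln(0.380/0.045) = 0.81073
  0.137·ln(0.137/0.070) = 0.09199
  0.218·ln(0.218/0.033) = 0.41158
  0.251·ln(0.251/0.468) = -0.15638
  0.014·ln(0.014/0.384) = -0.04636
D(P‖Q) = 1.1116 nats.

1.1116 nats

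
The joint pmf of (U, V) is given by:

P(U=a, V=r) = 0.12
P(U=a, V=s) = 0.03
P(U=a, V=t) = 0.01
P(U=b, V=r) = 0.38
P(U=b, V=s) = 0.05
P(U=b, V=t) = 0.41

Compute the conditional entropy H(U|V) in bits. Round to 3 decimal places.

0.542 bits

Chain rule: H(U|V) = H(U,V) − H(V).
Marginals: p(U) = (0.1600, 0.8400), p(V) = (0.5000, 0.0800, 0.4200).
H(U,V) = 1.8592 bits; H(V) = 1.3172 bits.
H(U|V) = 1.8592 − 1.3172 = 0.542 bits.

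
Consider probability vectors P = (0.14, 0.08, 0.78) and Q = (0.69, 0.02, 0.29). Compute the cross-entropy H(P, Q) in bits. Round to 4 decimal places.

1.9194 bits

H(P,Q) = −Σ p·log₂ q.
  −0.14·log₂(0.69) = 0.07495
  −0.08·log₂(0.02) = 0.45151
  −0.78·log₂(0.29) = 1.39298
H(P,Q) = 1.9194 bits.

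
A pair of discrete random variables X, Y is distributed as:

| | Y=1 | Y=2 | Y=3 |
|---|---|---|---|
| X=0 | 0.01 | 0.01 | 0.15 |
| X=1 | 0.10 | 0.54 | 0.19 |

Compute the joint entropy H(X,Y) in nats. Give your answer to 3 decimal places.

H(X,Y) = −Σ p(x,y)·ln p(x,y) over all 6 cells.
  cell (0,1): −0.01·ln0.01 = 0.0461
  cell (0,2): −0.01·ln0.01 = 0.0461
  cell (0,3): −0.15·ln0.15 = 0.2846
  cell (1,1): −0.10·ln0.10 = 0.2303
  cell (1,2): −0.54·ln0.54 = 0.3327
  cell (1,3): −0.19·ln0.19 = 0.3155
Sum = 1.255 nats.

1.255 nats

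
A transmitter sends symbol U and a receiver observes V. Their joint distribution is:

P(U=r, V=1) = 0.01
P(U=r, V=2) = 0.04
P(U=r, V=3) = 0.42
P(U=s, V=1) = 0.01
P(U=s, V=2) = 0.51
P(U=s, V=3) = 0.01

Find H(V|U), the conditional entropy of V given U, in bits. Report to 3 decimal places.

Marginals: p(U) = (0.4700, 0.5300), p(V) = (0.0200, 0.5500, 0.4300).
H(V|U) = Σ p(U) · H(V|U=·).
  U=r: p=0.4700, H(V|U=r) = 0.5657
  U=s: p=0.5300, H(V|U=s) = 0.2695
Weighted sum = 0.409 bits.

0.409 bits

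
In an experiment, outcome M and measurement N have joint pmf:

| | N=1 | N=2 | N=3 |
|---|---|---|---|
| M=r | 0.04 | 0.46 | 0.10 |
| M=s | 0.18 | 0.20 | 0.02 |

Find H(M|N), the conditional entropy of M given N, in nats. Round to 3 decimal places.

Chain rule: H(M|N) = H(M,N) − H(N).
Marginals: p(M) = (0.6000, 0.4000), p(N) = (0.2200, 0.6600, 0.1200).
H(M,N) = 1.4250 nats; H(N) = 0.8618 nats.
H(M|N) = 1.4250 − 0.8618 = 0.563 nats.

0.563 nats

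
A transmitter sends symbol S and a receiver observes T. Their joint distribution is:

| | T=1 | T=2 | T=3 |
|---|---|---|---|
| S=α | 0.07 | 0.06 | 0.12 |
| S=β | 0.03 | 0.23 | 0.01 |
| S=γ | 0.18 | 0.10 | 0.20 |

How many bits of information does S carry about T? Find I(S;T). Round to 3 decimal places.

0.263 bits

Marginals: p(S) = (0.2500, 0.2700, 0.4800), p(T) = (0.2800, 0.3900, 0.3300).
I(S;T) = Σ p(x,y)·log₂[p(x,y)/(p(x)p(y))].
  (α,1): 0.07·log₂(1.0000) = 0.0000
  (α,2): 0.06·log₂(0.6154) = -0.0420
  (α,3): 0.12·log₂(1.4545) = 0.0649
  (β,1): 0.03·log₂(0.3968) = -0.0400
  (β,2): 0.23·log₂(2.1842) = 0.2592
  (β,3): 0.01·log₂(0.1122) = -0.0316
  (γ,1): 0.18·log₂(1.3393) = 0.0759
  (γ,2): 0.10·log₂(0.5342) = -0.0905
  (γ,3): 0.20·log₂(1.2626) = 0.0673
Sum = 0.263 bits.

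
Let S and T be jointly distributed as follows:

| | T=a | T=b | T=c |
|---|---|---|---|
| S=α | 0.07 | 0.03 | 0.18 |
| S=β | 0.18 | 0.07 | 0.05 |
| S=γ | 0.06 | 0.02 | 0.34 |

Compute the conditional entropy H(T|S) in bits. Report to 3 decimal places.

1.120 bits

Marginals: p(S) = (0.2800, 0.3000, 0.4200), p(T) = (0.3100, 0.1200, 0.5700).
H(T|S) = Σ p(S) · H(T|S=·).
  S=α: p=0.2800, H(T|S=α) = 1.2550
  S=β: p=0.3000, H(T|S=β) = 1.3629
  S=γ: p=0.4200, H(T|S=γ) = 0.8570
Weighted sum = 1.120 bits.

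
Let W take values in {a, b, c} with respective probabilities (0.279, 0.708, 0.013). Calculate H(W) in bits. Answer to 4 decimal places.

0.9480 bits

H(W) = −Σ p·log₂ p.
  −(0.279)·log₂(0.279) = 0.51382
  −(0.708)·log₂(0.708) = 0.35271
  −(0.013)·log₂(0.013) = 0.08145
Sum: 0.51382 + 0.35271 + 0.08145 = 0.9480 bits.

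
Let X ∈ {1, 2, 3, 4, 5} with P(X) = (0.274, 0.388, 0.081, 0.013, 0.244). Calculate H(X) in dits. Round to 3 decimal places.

0.576 dits

H(X) = −Σ p·log₁₀ p.
  −(0.274)·log₁₀(0.274) = 0.1541
  −(0.388)·log₁₀(0.388) = 0.1595
  −(0.081)·log₁₀(0.081) = 0.0884
  −(0.013)·log₁₀(0.013) = 0.0245
  −(0.244)·log₁₀(0.244) = 0.1495
Sum: 0.1541 + 0.1595 + 0.0884 + 0.0245 + 0.1495 = 0.576 dits.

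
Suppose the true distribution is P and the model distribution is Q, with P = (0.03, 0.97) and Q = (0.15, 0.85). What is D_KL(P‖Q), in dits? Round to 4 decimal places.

D(P‖Q) = Σ p·log₁₀(p/q).
  0.03·log₁₀(0.03/0.15) = -0.02097
  0.97·log₁₀(0.97/0.85) = 0.05563
D(P‖Q) = 0.0347 dits.

0.0347 dits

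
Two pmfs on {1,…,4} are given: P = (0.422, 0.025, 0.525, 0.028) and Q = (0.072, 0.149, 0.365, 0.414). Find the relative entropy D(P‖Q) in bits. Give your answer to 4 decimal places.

1.1787 bits

D(P‖Q) = Σ p·log₂(p/q).
  0.422·log₂(0.422/0.072) = 1.07660
  0.025·log₂(0.025/0.149) = -0.06438
  0.525·log₂(0.525/0.365) = 0.27532
  0.028·log₂(0.028/0.414) = -0.10881
D(P‖Q) = 1.1787 bits.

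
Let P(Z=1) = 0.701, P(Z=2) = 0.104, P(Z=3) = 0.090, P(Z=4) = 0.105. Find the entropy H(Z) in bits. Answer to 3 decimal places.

H(Z) = −Σ p·log₂ p.
  −(0.701)·log₂(0.701) = 0.3593
  −(0.104)·log₂(0.104) = 0.3396
  −(0.090)·log₂(0.090) = 0.3127
  −(0.105)·log₂(0.105) = 0.3414
Sum: 0.3593 + 0.3396 + 0.3127 + 0.3414 = 1.353 bits.

1.353 bits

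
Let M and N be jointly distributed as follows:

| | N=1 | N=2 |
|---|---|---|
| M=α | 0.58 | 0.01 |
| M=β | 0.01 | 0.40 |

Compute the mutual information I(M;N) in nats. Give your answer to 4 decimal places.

0.5792 nats

Marginals: p(M) = (0.5900, 0.4100), p(N) = (0.5900, 0.4100).
I(M;N) = H(M) + H(N) − H(M,N).
H(M) = 0.6769, H(N) = 0.6769, H(M,N) = 0.7746.
I(M;N) = 0.6769 + 0.6769 − 0.7746 = 0.5792 nats.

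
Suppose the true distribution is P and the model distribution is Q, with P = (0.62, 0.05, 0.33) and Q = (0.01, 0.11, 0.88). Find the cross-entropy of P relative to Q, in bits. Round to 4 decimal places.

4.3393 bits

H(P,Q) = −Σ p·log₂ q.
  −0.62·log₂(0.01) = 4.11919
  −0.05·log₂(0.11) = 0.15922
  −0.33·log₂(0.88) = 0.06086
H(P,Q) = 4.3393 bits.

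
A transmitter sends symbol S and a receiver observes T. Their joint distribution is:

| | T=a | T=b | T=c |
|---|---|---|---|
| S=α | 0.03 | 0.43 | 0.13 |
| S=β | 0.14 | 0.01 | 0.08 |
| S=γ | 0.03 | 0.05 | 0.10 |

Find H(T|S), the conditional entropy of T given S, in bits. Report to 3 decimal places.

1.131 bits

Marginals: p(S) = (0.5900, 0.2300, 0.1800), p(T) = (0.2000, 0.4900, 0.3100).
H(T|S) = Σ p(S) · H(T|S=·).
  S=α: p=0.5900, H(T|S=α) = 1.0320
  S=β: p=0.2300, H(T|S=β) = 1.1626
  S=γ: p=0.1800, H(T|S=γ) = 1.4153
Weighted sum = 1.131 bits.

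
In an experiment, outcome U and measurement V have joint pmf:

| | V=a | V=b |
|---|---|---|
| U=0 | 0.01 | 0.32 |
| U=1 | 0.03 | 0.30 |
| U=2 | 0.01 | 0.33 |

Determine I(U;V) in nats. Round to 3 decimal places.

0.008 nats

Marginals: p(U) = (0.3300, 0.3300, 0.3400), p(V) = (0.0500, 0.9500).
I(U;V) = H(U) + H(V) − H(U,V).
H(U) = 1.0985, H(V) = 0.1985, H(U,V) = 1.2890.
I(U;V) = 1.0985 + 0.1985 − 1.2890 = 0.008 nats.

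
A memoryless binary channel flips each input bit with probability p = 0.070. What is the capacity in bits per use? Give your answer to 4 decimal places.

Binary symmetric channel: C = 1 − h₂(ε) where h₂ is the binary entropy function.
h₂(0.070) = −0.070·log₂0.070 − 0.930·log₂0.930 = 0.3659.
C = 1 − 0.3659 = 0.6341 bits per channel use.

0.6341 bits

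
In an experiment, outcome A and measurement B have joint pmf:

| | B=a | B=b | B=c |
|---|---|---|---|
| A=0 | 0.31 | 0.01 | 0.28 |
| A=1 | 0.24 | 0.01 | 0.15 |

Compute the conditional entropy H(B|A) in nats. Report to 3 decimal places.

Chain rule: H(B|A) = H(A,B) − H(A).
Marginals: p(A) = (0.6000, 0.4000), p(B) = (0.5500, 0.0200, 0.4300).
H(A,B) = 1.4387 nats; H(A) = 0.6730 nats.
H(B|A) = 1.4387 − 0.6730 = 0.766 nats.

0.766 nats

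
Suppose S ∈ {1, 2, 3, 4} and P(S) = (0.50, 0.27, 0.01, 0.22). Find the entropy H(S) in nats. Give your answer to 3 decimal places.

1.079 nats

H(S) = −Σ p·ln p.
  −(0.50)·ln(0.50) = 0.3466
  −(0.27)·ln(0.27) = 0.3535
  −(0.01)·ln(0.01) = 0.0461
  −(0.22)·ln(0.22) = 0.3331
Sum: 0.3466 + 0.3535 + 0.0461 + 0.3331 = 1.079 nats.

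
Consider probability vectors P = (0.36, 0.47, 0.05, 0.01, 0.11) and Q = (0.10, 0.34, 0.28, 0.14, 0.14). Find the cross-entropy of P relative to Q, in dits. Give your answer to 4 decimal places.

0.7103 dits

H(P,Q) = −Σ p·log₁₀ q.
  −0.36·log₁₀(0.10) = 0.36000
  −0.47·log₁₀(0.34) = 0.22020
  −0.05·log₁₀(0.28) = 0.02764
  −0.01·log₁₀(0.14) = 0.00854
  −0.11·log₁₀(0.14) = 0.09393
H(P,Q) = 0.7103 dits.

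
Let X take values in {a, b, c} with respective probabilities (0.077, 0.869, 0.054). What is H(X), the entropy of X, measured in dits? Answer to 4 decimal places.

H(X) = −Σ p·log₁₀ p.
  −(0.077)·log₁₀(0.077) = 0.08574
  −(0.869)·log₁₀(0.869) = 0.05299
  −(0.054)·log₁₀(0.054) = 0.06845
Sum: 0.08574 + 0.05299 + 0.06845 = 0.2072 dits.

0.2072 dits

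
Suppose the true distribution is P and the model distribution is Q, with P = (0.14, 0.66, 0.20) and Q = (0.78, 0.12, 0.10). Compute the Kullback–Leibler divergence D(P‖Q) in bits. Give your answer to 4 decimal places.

D(P‖Q) = Σ p·log₂(p/q).
  0.14·log₂(0.14/0.78) = -0.34693
  0.66·log₂(0.66/0.12) = 1.62322
  0.20·log₂(0.20/0.10) = 0.20000
D(P‖Q) = 1.4763 bits.

1.4763 bits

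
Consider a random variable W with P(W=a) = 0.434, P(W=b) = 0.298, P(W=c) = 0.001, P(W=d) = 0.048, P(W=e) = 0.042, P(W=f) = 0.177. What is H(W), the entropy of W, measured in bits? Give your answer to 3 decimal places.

1.898 bits

H(W) = −Σ p·log₂ p.
  −(0.434)·log₂(0.434) = 0.5226
  −(0.298)·log₂(0.298) = 0.5205
  −(0.001)·log₂(0.001) = 0.0100
  −(0.048)·log₂(0.048) = 0.2103
  −(0.042)·log₂(0.042) = 0.1921
  −(0.177)·log₂(0.177) = 0.4422
Sum: 0.5226 + 0.5205 + 0.0100 + 0.2103 + 0.1921 + 0.4422 = 1.898 bits.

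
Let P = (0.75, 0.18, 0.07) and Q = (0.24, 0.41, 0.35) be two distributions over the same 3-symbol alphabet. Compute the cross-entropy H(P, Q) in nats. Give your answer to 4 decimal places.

H(P,Q) = −Σ p·ln q.
  −0.75·ln(0.24) = 1.07034
  −0.18·ln(0.41) = 0.16049
  −0.07·ln(0.35) = 0.07349
H(P,Q) = 1.3043 nats.

1.3043 nats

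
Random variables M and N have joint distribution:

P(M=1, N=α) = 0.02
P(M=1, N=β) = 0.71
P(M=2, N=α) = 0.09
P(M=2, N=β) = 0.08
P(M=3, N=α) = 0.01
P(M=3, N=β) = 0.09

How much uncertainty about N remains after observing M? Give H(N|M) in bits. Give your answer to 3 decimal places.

Chain rule: H(N|M) = H(M,N) − H(M).
Marginals: p(M) = (0.7300, 0.1700, 0.1000), p(N) = (0.1200, 0.8800).
H(M,N) = 1.4469 bits; H(M) = 1.0982 bits.
H(N|M) = 1.4469 − 1.0982 = 0.349 bits.

0.349 bits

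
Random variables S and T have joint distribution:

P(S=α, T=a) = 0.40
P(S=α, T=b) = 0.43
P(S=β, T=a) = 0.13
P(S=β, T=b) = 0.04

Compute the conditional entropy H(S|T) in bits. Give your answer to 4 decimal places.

0.6233 bits

Chain rule: H(S|T) = H(S,T) − H(T).
Marginals: p(S) = (0.8300, 0.1700), p(T) = (0.5300, 0.4700).
H(S,T) = 1.6207 bits; H(T) = 0.9974 bits.
H(S|T) = 1.6207 − 0.9974 = 0.6233 bits.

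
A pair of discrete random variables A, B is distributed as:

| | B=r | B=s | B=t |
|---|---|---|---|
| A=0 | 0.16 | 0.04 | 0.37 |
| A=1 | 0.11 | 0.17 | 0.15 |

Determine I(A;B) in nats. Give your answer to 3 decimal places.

Marginals: p(A) = (0.5700, 0.4300), p(B) = (0.2700, 0.2100, 0.5200).
I(A;B) = Σ p(x,y)·ln[p(x,y)/(p(x)p(y))].
  (0,r): 0.16·ln(1.0396) = 0.0062
  (0,s): 0.04·ln(0.3342) = -0.0438
  (0,t): 0.37·ln(1.2483) = 0.0821
  (1,r): 0.11·ln(0.9475) = -0.0059
  (1,s): 0.17·ln(1.8826) = 0.1076
  (1,t): 0.15·ln(0.6708) = -0.0599
Sum = 0.086 nats.

0.086 nats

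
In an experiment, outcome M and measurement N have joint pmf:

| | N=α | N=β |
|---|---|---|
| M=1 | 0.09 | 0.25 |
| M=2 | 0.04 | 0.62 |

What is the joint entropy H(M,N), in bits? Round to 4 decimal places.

H(M,N) = −Σ p(x,y)·log₂ p(x,y) over all 4 cells.
  cell (1,α): −0.09·log₂0.09 = 0.31265
  cell (1,β): −0.25·log₂0.25 = 0.50000
  cell (2,α): −0.04·log₂0.04 = 0.18575
  cell (2,β): −0.62·log₂0.62 = 0.42759
Sum = 1.4260 bits.

1.4260 bits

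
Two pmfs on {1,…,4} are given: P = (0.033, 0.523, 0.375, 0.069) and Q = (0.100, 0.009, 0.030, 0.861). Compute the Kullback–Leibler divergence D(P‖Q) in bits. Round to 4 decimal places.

4.1276 bits

D(P‖Q) = Σ p·log₂(p/q).
  0.033·log₂(0.033/0.100) = -0.05278
  0.523·log₂(0.523/0.009) = 3.06517
  0.375·log₂(0.375/0.030) = 1.36645
  0.069·log₂(0.069/0.861) = -0.25125
D(P‖Q) = 4.1276 bits.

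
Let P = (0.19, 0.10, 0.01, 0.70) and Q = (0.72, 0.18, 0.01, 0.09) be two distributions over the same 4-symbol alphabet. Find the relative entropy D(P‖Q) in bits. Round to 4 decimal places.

1.6216 bits

D(P‖Q) = Σ p·log₂(p/q).
  0.19·log₂(0.19/0.72) = -0.36518
  0.10·log₂(0.10/0.18) = -0.08480
  0.01·log₂(0.01/0.01) = 0.00000
  0.70·log₂(0.70/0.09) = 2.07155
D(P‖Q) = 1.6216 bits.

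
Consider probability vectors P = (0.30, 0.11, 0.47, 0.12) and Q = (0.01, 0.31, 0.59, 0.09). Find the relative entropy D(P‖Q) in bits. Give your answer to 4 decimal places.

D(P‖Q) = Σ p·log₂(p/q).
  0.30·log₂(0.30/0.01) = 1.47207
  0.11·log₂(0.11/0.31) = -0.16442
  0.47·log₂(0.47/0.59) = -0.15419
  0.12·log₂(0.12/0.09) = 0.04980
D(P‖Q) = 1.2033 bits.

1.2033 bits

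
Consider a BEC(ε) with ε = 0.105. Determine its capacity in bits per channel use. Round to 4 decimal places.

Binary erasure channel: capacity C = 1 − ε.
C = 1 − 0.105 = 0.8950 bits per channel use.

0.8950 bits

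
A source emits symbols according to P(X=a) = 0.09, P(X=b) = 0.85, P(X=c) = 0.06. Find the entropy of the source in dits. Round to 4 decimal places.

0.2274 dits

H(X) = −Σ p·log₁₀ p.
  −(0.09)·log₁₀(0.09) = 0.09412
  −(0.85)·log₁₀(0.85) = 0.05999
  −(0.06)·log₁₀(0.06) = 0.07331
Sum: 0.09412 + 0.05999 + 0.07331 = 0.2274 dits.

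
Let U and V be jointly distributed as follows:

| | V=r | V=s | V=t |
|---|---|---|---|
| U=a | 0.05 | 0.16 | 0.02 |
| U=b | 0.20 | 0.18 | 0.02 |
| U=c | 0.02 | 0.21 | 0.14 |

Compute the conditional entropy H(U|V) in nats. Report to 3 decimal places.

0.920 nats

Marginals: p(U) = (0.2300, 0.4000, 0.3700), p(V) = (0.2700, 0.5500, 0.1800).
H(U|V) = Σ p(V) · H(U|V=·).
  V=r: p=0.2700, H(U|V=r) = 0.7274
  V=s: p=0.5500, H(U|V=s) = 1.0924
  V=t: p=0.1800, H(U|V=t) = 0.6837
Weighted sum = 0.920 nats.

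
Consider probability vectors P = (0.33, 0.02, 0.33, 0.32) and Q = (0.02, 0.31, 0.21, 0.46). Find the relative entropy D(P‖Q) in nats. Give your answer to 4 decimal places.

D(P‖Q) = Σ p·ln(p/q).
  0.33·ln(0.33/0.02) = 0.92511
  0.02·ln(0.02/0.31) = -0.05482
  0.33·ln(0.33/0.21) = 0.14916
  0.32·ln(0.32/0.46) = -0.11613
D(P‖Q) = 0.9033 nats.

0.9033 nats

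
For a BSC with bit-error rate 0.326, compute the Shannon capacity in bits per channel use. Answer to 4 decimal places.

Binary symmetric channel: C = 1 − h₂(ε) where h₂ is the binary entropy function.
h₂(0.326) = −0.326·log₂0.326 − 0.674·log₂0.674 = 0.9108.
C = 1 − 0.9108 = 0.0892 bits per channel use.

0.0892 bits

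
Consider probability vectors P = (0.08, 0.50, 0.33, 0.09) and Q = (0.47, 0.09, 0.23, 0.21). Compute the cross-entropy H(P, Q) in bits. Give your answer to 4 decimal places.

2.7264 bits

H(P,Q) = −Σ p·log₂ q.
  −0.08·log₂(0.47) = 0.08714
  −0.50·log₂(0.09) = 1.73697
  −0.33·log₂(0.23) = 0.69970
  −0.09·log₂(0.21) = 0.20264
H(P,Q) = 2.7264 bits.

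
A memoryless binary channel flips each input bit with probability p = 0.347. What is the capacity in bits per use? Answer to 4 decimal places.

Binary symmetric channel: C = 1 − h₂(ε) where h₂ is the binary entropy function.
h₂(0.347) = −0.347·log₂0.347 − 0.653·log₂0.653 = 0.9314.
C = 1 − 0.9314 = 0.0686 bits per channel use.

0.0686 bits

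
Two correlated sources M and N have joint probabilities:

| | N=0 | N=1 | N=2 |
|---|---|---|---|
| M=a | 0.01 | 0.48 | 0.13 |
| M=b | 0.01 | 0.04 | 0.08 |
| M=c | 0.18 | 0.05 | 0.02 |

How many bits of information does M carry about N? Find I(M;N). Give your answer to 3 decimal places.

Marginals: p(M) = (0.6200, 0.1300, 0.2500), p(N) = (0.2000, 0.5700, 0.2300).
I(M;N) = H(M) + H(N) − H(M,N).
H(M) = 1.3102, H(N) = 1.4143, H(M,N) = 2.2753.
I(M;N) = 1.3102 + 1.4143 − 2.2753 = 0.449 bits.

0.449 bits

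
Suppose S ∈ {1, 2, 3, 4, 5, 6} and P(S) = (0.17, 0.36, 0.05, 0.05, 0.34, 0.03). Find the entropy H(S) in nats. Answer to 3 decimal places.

1.441 nats

H(S) = −Σ p·ln p.
  −(0.17)·ln(0.17) = 0.3012
  −(0.36)·ln(0.36) = 0.3678
  −(0.05)·ln(0.05) = 0.1498
  −(0.05)·ln(0.05) = 0.1498
  −(0.34)·ln(0.34) = 0.3668
  −(0.03)·ln(0.03) = 0.1052
Sum: 0.3012 + 0.3678 + 0.1498 + 0.1498 + 0.3668 + 0.1052 = 1.441 nats.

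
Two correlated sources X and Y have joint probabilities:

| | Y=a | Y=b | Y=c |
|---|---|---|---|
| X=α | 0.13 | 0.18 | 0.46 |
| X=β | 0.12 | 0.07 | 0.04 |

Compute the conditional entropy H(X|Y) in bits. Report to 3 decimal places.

0.665 bits

Chain rule: H(X|Y) = H(X,Y) − H(Y).
Marginals: p(X) = (0.7700, 0.2300), p(Y) = (0.2500, 0.2500, 0.5000).
H(X,Y) = 2.1647 bits; H(Y) = 1.5000 bits.
H(X|Y) = 2.1647 − 1.5000 = 0.665 bits.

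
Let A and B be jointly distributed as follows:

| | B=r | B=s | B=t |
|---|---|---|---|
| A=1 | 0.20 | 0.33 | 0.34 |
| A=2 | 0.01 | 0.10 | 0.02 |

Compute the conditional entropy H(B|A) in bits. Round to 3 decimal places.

1.475 bits

Marginals: p(A) = (0.8700, 0.1300), p(B) = (0.2100, 0.4300, 0.3600).
H(B|A) = Σ p(A) · H(B|A=·).
  A=1: p=0.8700, H(B|A=1) = 1.5478
  A=2: p=0.1300, H(B|A=2) = 0.9913
Weighted sum = 1.475 bits.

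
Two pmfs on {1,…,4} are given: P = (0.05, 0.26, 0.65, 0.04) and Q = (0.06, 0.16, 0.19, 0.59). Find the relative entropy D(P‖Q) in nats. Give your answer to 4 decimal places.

D(P‖Q) = Σ p·ln(p/q).
  0.05·ln(0.05/0.06) = -0.00912
  0.26·ln(0.26/0.16) = 0.12623
  0.65·ln(0.65/0.19) = 0.79947
  0.04·ln(0.04/0.59) = -0.10765
D(P‖Q) = 0.8089 nats.

0.8089 nats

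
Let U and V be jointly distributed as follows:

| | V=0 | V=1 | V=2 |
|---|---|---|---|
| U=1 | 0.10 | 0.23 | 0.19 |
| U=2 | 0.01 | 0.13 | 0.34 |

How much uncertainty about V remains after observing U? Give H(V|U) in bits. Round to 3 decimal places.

Chain rule: H(V|U) = H(U,V) − H(U).
Marginals: p(U) = (0.5200, 0.4800), p(V) = (0.1100, 0.3600, 0.5300).
H(U,V) = 2.2533 bits; H(U) = 0.9988 bits.
H(V|U) = 2.2533 − 0.9988 = 1.254 bits.

1.254 bits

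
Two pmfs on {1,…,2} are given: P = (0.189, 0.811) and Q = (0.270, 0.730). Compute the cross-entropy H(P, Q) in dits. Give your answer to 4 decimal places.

0.2183 dits

H(P,Q) = −Σ p·log₁₀ q.
  −0.189·log₁₀(0.270) = 0.10747
  −0.811·log₁₀(0.730) = 0.11085
H(P,Q) = 0.2183 dits.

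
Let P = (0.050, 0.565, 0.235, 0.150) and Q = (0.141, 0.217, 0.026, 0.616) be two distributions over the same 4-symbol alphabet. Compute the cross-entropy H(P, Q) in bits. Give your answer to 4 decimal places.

H(P,Q) = −Σ p·log₂ q.
  −0.050·log₂(0.141) = 0.14131
  −0.565·log₂(0.217) = 1.24539
  −0.235·log₂(0.026) = 1.23736
  −0.150·log₂(0.616) = 0.10485
H(P,Q) = 2.7289 bits.

2.7289 bits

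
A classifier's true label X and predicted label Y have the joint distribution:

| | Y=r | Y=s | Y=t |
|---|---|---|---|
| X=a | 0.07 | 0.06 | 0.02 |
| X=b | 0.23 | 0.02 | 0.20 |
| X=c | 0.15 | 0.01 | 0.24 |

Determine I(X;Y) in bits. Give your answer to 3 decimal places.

Marginals: p(X) = (0.1500, 0.4500, 0.4000), p(Y) = (0.4500, 0.0900, 0.4600).
I(X;Y) = Σ p(x,y)·log₂[p(x,y)/(p(x)p(y))].
  (a,r): 0.07·log₂(1.0370) = 0.0037
  (a,s): 0.06·log₂(4.4444) = 0.1291
  (a,t): 0.02·log₂(0.2899) = -0.0357
  (b,r): 0.23·log₂(1.1358) = 0.0423
  (b,s): 0.02·log₂(0.4938) = -0.0204
  (b,t): 0.20·log₂(0.9662) = -0.0099
  (c,r): 0.15·log₂(0.8333) = -0.0395
  (c,s): 0.01·log₂(0.2778) = -0.0185
  (c,t): 0.24·log₂(1.3043) = 0.0920
Sum = 0.143 bits.

0.143 bits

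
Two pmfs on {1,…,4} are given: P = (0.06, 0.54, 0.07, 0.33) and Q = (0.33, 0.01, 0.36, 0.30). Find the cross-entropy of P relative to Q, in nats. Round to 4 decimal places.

H(P,Q) = −Σ p·ln q.
  −0.06·ln(0.33) = 0.06652
  −0.54·ln(0.01) = 2.48679
  −0.07·ln(0.36) = 0.07152
  −0.33·ln(0.30) = 0.39731
H(P,Q) = 3.0221 nats.

3.0221 nats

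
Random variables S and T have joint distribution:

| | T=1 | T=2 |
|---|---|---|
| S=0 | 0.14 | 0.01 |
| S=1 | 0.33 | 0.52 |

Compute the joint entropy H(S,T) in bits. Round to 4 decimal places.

1.4819 bits

H(S,T) = −Σ p(x,y)·log₂ p(x,y) over all 4 cells.
  cell (0,1): −0.14·log₂0.14 = 0.39711
  cell (0,2): −0.01·log₂0.01 = 0.06644
  cell (1,1): −0.33·log₂0.33 = 0.52782
  cell (1,2): −0.52·log₂0.52 = 0.49058
Sum = 1.4819 bits.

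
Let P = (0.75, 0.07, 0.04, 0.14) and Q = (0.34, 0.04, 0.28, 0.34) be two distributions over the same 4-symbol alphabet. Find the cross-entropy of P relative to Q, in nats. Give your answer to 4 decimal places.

1.2364 nats

H(P,Q) = −Σ p·ln q.
  −0.75·ln(0.34) = 0.80911
  −0.07·ln(0.04) = 0.22532
  −0.04·ln(0.28) = 0.05092
  −0.14·ln(0.34) = 0.15103
H(P,Q) = 1.2364 nats.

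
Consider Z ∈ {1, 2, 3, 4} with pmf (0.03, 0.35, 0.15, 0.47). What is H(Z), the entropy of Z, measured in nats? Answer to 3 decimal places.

1.112 nats

H(Z) = −Σ p·ln p.
  −(0.03)·ln(0.03) = 0.1052
  −(0.35)·ln(0.35) = 0.3674
  −(0.15)·ln(0.15) = 0.2846
  −(0.47)·ln(0.47) = 0.3549
Sum: 0.1052 + 0.3674 + 0.2846 + 0.3549 = 1.112 nats.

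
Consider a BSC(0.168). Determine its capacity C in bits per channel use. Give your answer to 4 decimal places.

Binary symmetric channel: C = 1 − h₂(ε) where h₂ is the binary entropy function.
h₂(0.168) = −0.168·log₂0.168 − 0.832·log₂0.832 = 0.6531.
C = 1 − 0.6531 = 0.3469 bits per channel use.

0.3469 bits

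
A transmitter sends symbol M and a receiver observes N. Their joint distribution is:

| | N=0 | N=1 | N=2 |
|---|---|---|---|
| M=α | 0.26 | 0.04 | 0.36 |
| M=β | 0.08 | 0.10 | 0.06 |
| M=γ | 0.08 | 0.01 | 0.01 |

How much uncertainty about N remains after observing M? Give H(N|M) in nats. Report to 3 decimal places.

0.895 nats

Marginals: p(M) = (0.6600, 0.2400, 0.1000), p(N) = (0.4200, 0.1500, 0.4300).
H(N|M) = Σ p(M) · H(N|M=·).
  M=α: p=0.6600, H(N|M=α) = 0.8675
  M=β: p=0.2400, H(N|M=β) = 1.0776
  M=γ: p=0.1000, H(N|M=γ) = 0.6390
Weighted sum = 0.895 nats.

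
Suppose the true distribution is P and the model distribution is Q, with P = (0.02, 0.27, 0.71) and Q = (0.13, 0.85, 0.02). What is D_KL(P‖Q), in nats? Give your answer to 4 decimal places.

D(P‖Q) = Σ p·ln(p/q).
  0.02·ln(0.02/0.13) = -0.03744
  0.27·ln(0.27/0.85) = -0.30964
  0.71·ln(0.71/0.02) = 2.53437
D(P‖Q) = 2.1873 nats.

2.1873 nats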